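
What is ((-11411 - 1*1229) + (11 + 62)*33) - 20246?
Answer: -30477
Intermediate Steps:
((-11411 - 1*1229) + (11 + 62)*33) - 20246 = ((-11411 - 1229) + 73*33) - 20246 = (-12640 + 2409) - 20246 = -10231 - 20246 = -30477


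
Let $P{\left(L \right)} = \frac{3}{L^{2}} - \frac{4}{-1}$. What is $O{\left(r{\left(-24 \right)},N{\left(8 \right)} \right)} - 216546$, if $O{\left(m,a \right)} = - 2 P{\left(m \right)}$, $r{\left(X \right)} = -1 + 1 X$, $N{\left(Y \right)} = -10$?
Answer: $- \frac{135346256}{625} \approx -2.1655 \cdot 10^{5}$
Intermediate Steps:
$r{\left(X \right)} = -1 + X$
$P{\left(L \right)} = 4 + \frac{3}{L^{2}}$ ($P{\left(L \right)} = \frac{3}{L^{2}} - -4 = \frac{3}{L^{2}} + 4 = 4 + \frac{3}{L^{2}}$)
$O{\left(m,a \right)} = -8 - \frac{6}{m^{2}}$ ($O{\left(m,a \right)} = - 2 \left(4 + \frac{3}{m^{2}}\right) = -8 - \frac{6}{m^{2}}$)
$O{\left(r{\left(-24 \right)},N{\left(8 \right)} \right)} - 216546 = \left(-8 - \frac{6}{\left(-1 - 24\right)^{2}}\right) - 216546 = \left(-8 - \frac{6}{625}\right) - 216546 = - \frac{5006}{625} - 216546 = - \frac{135346256}{625}$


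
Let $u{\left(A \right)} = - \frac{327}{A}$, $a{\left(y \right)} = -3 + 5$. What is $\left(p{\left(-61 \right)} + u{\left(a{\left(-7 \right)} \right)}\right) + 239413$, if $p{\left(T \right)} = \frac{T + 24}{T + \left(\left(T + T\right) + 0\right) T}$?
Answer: $\frac{3531801045}{14762} \approx 2.3925 \cdot 10^{5}$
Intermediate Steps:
$a{\left(y \right)} = 2$
$p{\left(T \right)} = \frac{24 + T}{T + 2 T^{2}}$ ($p{\left(T \right)} = \frac{24 + T}{T + \left(2 T + 0\right) T} = \frac{24 + T}{T + 2 T T} = \frac{24 + T}{T + 2 T^{2}}$)
$\left(p{\left(-61 \right)} + u{\left(a{\left(-7 \right)} \right)}\right) + 239413 = \left(\frac{24 - 61}{\left(-61\right) \left(1 + 2 \left(-61\right)\right)} - \frac{327}{2}\right) + 239413 = \left(\left(- \frac{1}{61}\right) \frac{1}{1 - 122} \left(-37\right) - \frac{327}{2}\right) + 239413 = \left(\left(- \frac{1}{61}\right) \frac{1}{-121} \left(-37\right) - \frac{327}{2}\right) + 239413 = \left(\left(- \frac{1}{61}\right) \left(- \frac{1}{121}\right) \left(-37\right) - \frac{327}{2}\right) + 239413 = \left(- \frac{37}{7381} - \frac{327}{2}\right) + 239413 = - \frac{2413661}{14762} + 239413 = \frac{3531801045}{14762}$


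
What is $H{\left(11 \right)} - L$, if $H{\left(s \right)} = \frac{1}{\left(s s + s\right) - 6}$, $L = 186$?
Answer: $- \frac{23435}{126} \approx -185.99$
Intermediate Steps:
$H{\left(s \right)} = \frac{1}{-6 + s + s^{2}}$ ($H{\left(s \right)} = \frac{1}{\left(s^{2} + s\right) - 6} = \frac{1}{\left(s + s^{2}\right) - 6} = \frac{1}{-6 + s + s^{2}}$)
$H{\left(11 \right)} - L = \frac{1}{-6 + 11 + 11^{2}} - 186 = \frac{1}{-6 + 11 + 121} - 186 = \frac{1}{126} - 186 = - \frac{23435}{126}$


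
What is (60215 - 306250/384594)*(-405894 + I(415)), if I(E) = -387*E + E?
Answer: -936384672868760/27471 ≈ -3.4086e+10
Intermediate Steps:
I(E) = -386*E
(60215 - 306250/384594)*(-405894 + I(415)) = (60215 - 306250/384594)*(-405894 - 386*415) = (60215 - 306250*1/384594)*(-405894 - 160190) = (60215 - 21875/27471)*(-566084) = (1654144390/27471)*(-566084) = -936384672868760/27471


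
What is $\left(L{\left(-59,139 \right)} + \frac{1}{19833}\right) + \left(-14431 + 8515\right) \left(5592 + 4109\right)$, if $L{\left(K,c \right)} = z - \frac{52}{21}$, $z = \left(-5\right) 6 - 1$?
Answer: $- \frac{7967670672922}{138831} \approx -5.7391 \cdot 10^{7}$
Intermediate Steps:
$z = -31$ ($z = -30 - 1 = -31$)
$L{\left(K,c \right)} = - \frac{703}{21}$ ($L{\left(K,c \right)} = -31 - \frac{52}{21} = - \frac{703}{21}$)
$\left(L{\left(-59,139 \right)} + \frac{1}{19833}\right) + \left(-14431 + 8515\right) \left(5592 + 4109\right) = \left(- \frac{703}{21} + \frac{1}{19833}\right) + \left(-14431 + 8515\right) \left(5592 + 4109\right) = \left(- \frac{703}{21} + \frac{1}{19833}\right) - 57391116 = - \frac{4647526}{138831} - 57391116 = - \frac{7967670672922}{138831}$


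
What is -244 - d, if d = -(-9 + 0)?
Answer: -253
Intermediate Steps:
d = 9 (d = -1*(-9) = 9)
-244 - d = -244 - 1*9 = -244 - 9 = -253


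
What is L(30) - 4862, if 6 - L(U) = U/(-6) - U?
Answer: -4821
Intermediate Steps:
L(U) = 6 + 7*U/6 (L(U) = 6 - (U/(-6) - U) = 6 - (U*(-1/6) - U) = 6 - (-U/6 - U) = 6 - (-7)*U/6 = 6 + 7*U/6)
L(30) - 4862 = (6 + (7/6)*30) - 4862 = (6 + 35) - 4862 = 41 - 4862 = -4821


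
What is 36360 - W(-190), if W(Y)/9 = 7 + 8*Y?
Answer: 49977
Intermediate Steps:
W(Y) = 63 + 72*Y (W(Y) = 9*(7 + 8*Y) = 63 + 72*Y)
36360 - W(-190) = 36360 - (63 + 72*(-190)) = 36360 - (63 - 13680) = 36360 - 1*(-13617) = 36360 + 13617 = 49977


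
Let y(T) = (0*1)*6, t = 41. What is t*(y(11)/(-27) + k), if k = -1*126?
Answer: -5166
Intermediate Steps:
y(T) = 0 (y(T) = 0*6 = 0)
k = -126
t*(y(11)/(-27) + k) = 41*(0/(-27) - 126) = 41*(0*(-1/27) - 126) = 41*(0 - 126) = 41*(-126) = -5166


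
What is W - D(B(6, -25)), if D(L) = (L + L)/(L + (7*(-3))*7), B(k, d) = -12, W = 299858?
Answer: 15892466/53 ≈ 2.9986e+5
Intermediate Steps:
D(L) = 2*L/(-147 + L) (D(L) = (2*L)/(L - 21*7) = (2*L)/(L - 147) = (2*L)/(-147 + L) = 2*L/(-147 + L))
W - D(B(6, -25)) = 299858 - 2*(-12)/(-147 - 12) = 299858 - 2*(-12)/(-159) = 299858 - 2*(-12)*(-1)/159 = 299858 - 1*8/53 = 299858 - 8/53 = 15892466/53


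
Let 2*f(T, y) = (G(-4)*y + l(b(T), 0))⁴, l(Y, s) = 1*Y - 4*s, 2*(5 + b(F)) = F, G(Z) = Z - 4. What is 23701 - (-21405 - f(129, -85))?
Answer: 4784899571873/32 ≈ 1.4953e+11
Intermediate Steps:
G(Z) = -4 + Z
b(F) = -5 + F/2
l(Y, s) = Y - 4*s
f(T, y) = (-5 + T/2 - 8*y)⁴/2 (f(T, y) = ((-4 - 4)*y + ((-5 + T/2) - 4*0))⁴/2 = (-8*y + ((-5 + T/2) + 0))⁴/2 = (-8*y + (-5 + T/2))⁴/2 = (-5 + T/2 - 8*y)⁴/2)
23701 - (-21405 - f(129, -85)) = 23701 - (-21405 - (10 - 1*129 + 16*(-85))⁴/32) = 23701 - (-21405 - (10 - 129 - 1360)⁴/32) = 23701 - (-21405 - (-1479)⁴/32) = 23701 - (-21405 - 4784898128481/32) = 23701 - 1*(-4784898813441/32) = 23701 + 4784898813441/32 = 4784899571873/32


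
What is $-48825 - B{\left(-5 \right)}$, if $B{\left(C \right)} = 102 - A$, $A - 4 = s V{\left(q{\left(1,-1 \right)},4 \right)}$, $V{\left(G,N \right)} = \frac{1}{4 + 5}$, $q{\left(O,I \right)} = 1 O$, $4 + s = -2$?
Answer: $- \frac{146771}{3} \approx -48924.0$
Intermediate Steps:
$s = -6$ ($s = -4 - 2 = -6$)
$q{\left(O,I \right)} = O$
$V{\left(G,N \right)} = \frac{1}{9}$
$A = \frac{10}{3}$ ($A = 4 - \frac{2}{3} = \frac{10}{3} \approx 3.3333$)
$B{\left(C \right)} = \frac{296}{3}$ ($B{\left(C \right)} = 102 - \frac{10}{3} = \frac{296}{3}$)
$-48825 - B{\left(-5 \right)} = -48825 - \frac{296}{3} = - \frac{146771}{3}$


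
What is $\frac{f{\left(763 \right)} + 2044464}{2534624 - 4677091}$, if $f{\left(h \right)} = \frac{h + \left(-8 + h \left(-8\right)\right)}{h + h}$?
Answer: $- \frac{3119846715}{3269404642} \approx -0.95426$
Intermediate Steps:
$f{\left(h \right)} = \frac{-8 - 7 h}{2 h}$ ($f{\left(h \right)} = \frac{h - \left(8 + 8 h\right)}{2 h} = \left(-8 - 7 h\right) \frac{1}{2 h} = \frac{-8 - 7 h}{2 h}$)
$\frac{f{\left(763 \right)} + 2044464}{2534624 - 4677091} = \frac{\left(- \frac{7}{2} - \frac{4}{763}\right) + 2044464}{2534624 - 4677091} = \frac{\left(- \frac{7}{2} - \frac{4}{763}\right) + 2044464}{-2142467} = \left(\left(- \frac{7}{2} - \frac{4}{763}\right) + 2044464\right) \left(- \frac{1}{2142467}\right) = \left(- \frac{5349}{1526} + 2044464\right) \left(- \frac{1}{2142467}\right) = \frac{3119846715}{1526} \left(- \frac{1}{2142467}\right) = - \frac{3119846715}{3269404642}$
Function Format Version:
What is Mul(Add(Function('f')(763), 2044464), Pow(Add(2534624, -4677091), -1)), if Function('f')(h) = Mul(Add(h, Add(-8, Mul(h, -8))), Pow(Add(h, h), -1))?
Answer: Rational(-3119846715, 3269404642) ≈ -0.95426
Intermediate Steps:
Function('f')(h) = Mul(Rational(1, 2), Pow(h, -1), Add(-8, Mul(-7, h))) (Function('f')(h) = Mul(Add(h, Add(-8, Mul(-8, h))), Pow(Mul(2, h), -1)) = Mul(Add(-8, Mul(-7, h)), Mul(Rational(1, 2), Pow(h, -1))) = Mul(Rational(1, 2), Pow(h, -1), Add(-8, Mul(-7, h))))
Mul(Add(Function('f')(763), 2044464), Pow(Add(2534624, -4677091), -1)) = Mul(Add(Add(Rational(-7, 2), Mul(-4, Pow(763, -1))), 2044464), Pow(Add(2534624, -4677091), -1)) = Mul(Add(Add(Rational(-7, 2), Mul(-4, Rational(1, 763))), 2044464), Pow(-2142467, -1)) = Mul(Add(Add(Rational(-7, 2), Rational(-4, 763)), 2044464), Rational(-1, 2142467)) = Mul(Add(Rational(-5349, 1526), 2044464), Rational(-1, 2142467)) = Mul(Rational(3119846715, 1526), Rational(-1, 2142467)) = Rational(-3119846715, 3269404642)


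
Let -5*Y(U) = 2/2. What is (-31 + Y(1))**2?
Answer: 24336/25 ≈ 973.44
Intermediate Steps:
Y(U) = -1/5 (Y(U) = -2/(5*2) = -1/5*1 = -1/5)
(-31 + Y(1))**2 = (-31 - 1/5)**2 = (-156/5)**2 = 24336/25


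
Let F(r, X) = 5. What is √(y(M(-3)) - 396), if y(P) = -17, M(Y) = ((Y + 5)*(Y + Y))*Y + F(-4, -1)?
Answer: I*√413 ≈ 20.322*I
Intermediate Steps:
M(Y) = 5 + 2*Y²*(5 + Y) (M(Y) = ((Y + 5)*(Y + Y))*Y + 5 = ((5 + Y)*(2*Y))*Y + 5 = (2*Y*(5 + Y))*Y + 5 = 2*Y²*(5 + Y) + 5 = 5 + 2*Y²*(5 + Y))
√(y(M(-3)) - 396) = √(-17 - 396) = √(-413) = I*√413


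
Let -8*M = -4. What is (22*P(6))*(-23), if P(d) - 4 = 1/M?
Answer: -3036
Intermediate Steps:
M = ½ (M = -⅛*(-4) = ½ ≈ 0.50000)
P(d) = 6 (P(d) = 4 + 1/(½) = 4 + 2 = 6)
(22*P(6))*(-23) = (22*6)*(-23) = 132*(-23) = -3036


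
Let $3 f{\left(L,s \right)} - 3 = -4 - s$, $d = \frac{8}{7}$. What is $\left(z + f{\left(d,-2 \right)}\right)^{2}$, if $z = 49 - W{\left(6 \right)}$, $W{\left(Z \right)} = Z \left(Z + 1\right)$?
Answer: $\frac{484}{9} \approx 53.778$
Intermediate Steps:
$d = \frac{8}{7}$ ($d = 8 \cdot \frac{1}{7} = \frac{8}{7} \approx 1.1429$)
$W{\left(Z \right)} = Z \left(1 + Z\right)$
$f{\left(L,s \right)} = - \frac{1}{3} - \frac{s}{3}$ ($f{\left(L,s \right)} = 1 + \frac{-4 - s}{3} = 1 - \left(\frac{4}{3} + \frac{s}{3}\right) = - \frac{1}{3} - \frac{s}{3}$)
$z = 7$ ($z = 49 - 6 \left(1 + 6\right) = 49 - 6 \cdot 7 = 49 - 42 = 7$)
$\left(z + f{\left(d,-2 \right)}\right)^{2} = \left(7 - - \frac{1}{3}\right)^{2} = \left(7 + \left(- \frac{1}{3} + \frac{2}{3}\right)\right)^{2} = \left(7 + \frac{1}{3}\right)^{2} = \left(\frac{22}{3}\right)^{2} = \frac{484}{9}$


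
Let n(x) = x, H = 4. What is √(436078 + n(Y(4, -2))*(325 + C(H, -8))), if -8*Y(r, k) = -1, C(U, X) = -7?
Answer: √1744471/2 ≈ 660.39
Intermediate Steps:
Y(r, k) = ⅛ (Y(r, k) = -⅛*(-1) = ⅛)
√(436078 + n(Y(4, -2))*(325 + C(H, -8))) = √(436078 + (325 - 7)/8) = √(436078 + (⅛)*318) = √(436078 + 159/4) = √(1744471/4) = √1744471/2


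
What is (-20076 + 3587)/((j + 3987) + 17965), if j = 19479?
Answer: -16489/41431 ≈ -0.39799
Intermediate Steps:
(-20076 + 3587)/((j + 3987) + 17965) = (-20076 + 3587)/((19479 + 3987) + 17965) = -16489/(23466 + 17965) = -16489/41431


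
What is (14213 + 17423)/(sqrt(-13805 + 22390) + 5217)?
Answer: 41261253/6802126 - 7909*sqrt(8585)/6802126 ≈ 5.9582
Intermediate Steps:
(14213 + 17423)/(sqrt(-13805 + 22390) + 5217) = 31636/(sqrt(8585) + 5217) = 31636/(5217 + sqrt(8585))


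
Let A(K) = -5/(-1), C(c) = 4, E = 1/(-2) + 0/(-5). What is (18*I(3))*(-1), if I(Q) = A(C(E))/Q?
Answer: -30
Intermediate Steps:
E = -1/2 (E = 1*(-1/2) + 0*(-1/5) = -1/2 + 0 = -1/2 ≈ -0.50000)
A(K) = 5 (A(K) = -5*(-1) = 5)
I(Q) = 5/Q
(18*I(3))*(-1) = (18*(5/3))*(-1) = 30*(-1) = -30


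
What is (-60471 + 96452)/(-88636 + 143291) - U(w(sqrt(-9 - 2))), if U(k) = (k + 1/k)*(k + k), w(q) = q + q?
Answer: 4736311/54655 ≈ 86.658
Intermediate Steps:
w(q) = 2*q
U(k) = 2*k*(k + 1/k) (U(k) = (k + 1/k)*(2*k) = 2*k*(k + 1/k))
(-60471 + 96452)/(-88636 + 143291) - U(w(sqrt(-9 - 2))) = (-60471 + 96452)/(-88636 + 143291) - (2 + 2*(2*sqrt(-9 - 2))**2) = 35981/54655 - (2 + 2*(2*sqrt(-11))**2) = 35981*(1/54655) - (2 + 2*(2*(I*sqrt(11)))**2) = 35981/54655 - (2 + 2*(2*I*sqrt(11))**2) = 35981/54655 - (2 + 2*(-44)) = 35981/54655 - (2 - 88) = 35981/54655 - 1*(-86) = 35981/54655 + 86 = 4736311/54655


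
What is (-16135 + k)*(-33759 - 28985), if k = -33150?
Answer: 3092338040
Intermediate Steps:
(-16135 + k)*(-33759 - 28985) = (-16135 - 33150)*(-33759 - 28985) = -49285*(-62744) = 3092338040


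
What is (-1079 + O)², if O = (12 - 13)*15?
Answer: 1196836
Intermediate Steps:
O = -15 (O = -1*15 = -15)
(-1079 + O)² = (-1079 - 15)² = (-1094)² = 1196836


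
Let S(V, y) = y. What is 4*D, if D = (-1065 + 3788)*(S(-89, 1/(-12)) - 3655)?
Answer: -119433503/3 ≈ -3.9811e+7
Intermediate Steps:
D = -119433503/12 (D = (-1065 + 3788)*(1/(-12) - 3655) = 2723*(-1/12 - 3655) = 2723*(-43861/12) = -119433503/12 ≈ -9.9528e+6)
4*D = 4*(-119433503/12) = -119433503/3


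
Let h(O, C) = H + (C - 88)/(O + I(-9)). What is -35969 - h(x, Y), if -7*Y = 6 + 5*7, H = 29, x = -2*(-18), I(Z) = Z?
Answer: -755885/21 ≈ -35995.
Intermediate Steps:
x = 36
Y = -41/7 (Y = -(6 + 5*7)/7 = -(6 + 35)/7 = -1/7*41 = -41/7 ≈ -5.8571)
h(O, C) = 29 + (-88 + C)/(-9 + O) (h(O, C) = 29 + (C - 88)/(O - 9) = 29 + (-88 + C)/(-9 + O))
-35969 - h(x, Y) = -35969 - (-349 - 41/7 + 29*36)/(-9 + 36) = -35969 - (-349 - 41/7 + 1044)/27 = -35969 - 4824/(27*7) = -35969 - 1*536/21 = -35969 - 536/21 = -755885/21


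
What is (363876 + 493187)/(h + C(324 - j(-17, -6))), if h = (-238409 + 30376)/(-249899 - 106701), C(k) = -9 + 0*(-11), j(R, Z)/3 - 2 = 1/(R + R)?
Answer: -305628665800/3001367 ≈ -1.0183e+5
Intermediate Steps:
j(R, Z) = 6 + 3/(2*R) (j(R, Z) = 6 + 3/(R + R) = 6 + 3/((2*R)) = 6 + 3*(1/(2*R)) = 6 + 3/(2*R))
C(k) = -9 (C(k) = -9 + 0 = -9)
h = 208033/356600 (h = -208033/(-356600) = -208033*(-1/356600) = 208033/356600 ≈ 0.58338)
(363876 + 493187)/(h + C(324 - j(-17, -6))) = (363876 + 493187)/(208033/356600 - 9) = 857063/(-3001367/356600) = 857063*(-356600/3001367) = -305628665800/3001367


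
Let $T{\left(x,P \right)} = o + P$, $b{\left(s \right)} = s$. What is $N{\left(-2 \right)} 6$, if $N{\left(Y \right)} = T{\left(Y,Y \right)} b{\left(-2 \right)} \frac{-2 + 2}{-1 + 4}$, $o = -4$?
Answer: $0$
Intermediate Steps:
$T{\left(x,P \right)} = -4 + P$
$N{\left(Y \right)} = 0$ ($N{\left(Y \right)} = \left(-4 + Y\right) \left(-2\right) \frac{-2 + 2}{-1 + 4} = \left(8 - 2 Y\right) \frac{0}{3} = \left(8 - 2 Y\right) 0 \cdot \frac{1}{3} = \left(8 - 2 Y\right) 0 = 0$)
$N{\left(-2 \right)} 6 = 0 \cdot 6 = 0$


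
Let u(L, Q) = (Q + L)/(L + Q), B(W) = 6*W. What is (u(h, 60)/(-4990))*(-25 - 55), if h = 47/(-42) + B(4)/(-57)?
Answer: 8/499 ≈ 0.016032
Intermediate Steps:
h = -1229/798 (h = 47/(-42) + (6*4)/(-57) = 47*(-1/42) + 24*(-1/57) = -47/42 - 8/19 = -1229/798 ≈ -1.5401)
u(L, Q) = 1 (u(L, Q) = (L + Q)/(L + Q) = 1)
(u(h, 60)/(-4990))*(-25 - 55) = (1/(-4990))*(-25 - 55) = (1*(-1/4990))*(-80) = -1/4990*(-80) = 8/499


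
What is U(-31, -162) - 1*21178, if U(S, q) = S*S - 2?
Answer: -20219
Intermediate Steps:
U(S, q) = -2 + S**2 (U(S, q) = S**2 - 2 = -2 + S**2)
U(-31, -162) - 1*21178 = (-2 + (-31)**2) - 1*21178 = (-2 + 961) - 21178 = 959 - 21178 = -20219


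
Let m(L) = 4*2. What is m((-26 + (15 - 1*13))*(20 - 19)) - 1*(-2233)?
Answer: 2241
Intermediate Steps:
m(L) = 8
m((-26 + (15 - 1*13))*(20 - 19)) - 1*(-2233) = 8 - 1*(-2233) = 8 + 2233 = 2241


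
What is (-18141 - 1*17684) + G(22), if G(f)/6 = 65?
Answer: -35435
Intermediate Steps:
G(f) = 390 (G(f) = 6*65 = 390)
(-18141 - 1*17684) + G(22) = (-18141 - 1*17684) + 390 = (-18141 - 17684) + 390 = -35825 + 390 = -35435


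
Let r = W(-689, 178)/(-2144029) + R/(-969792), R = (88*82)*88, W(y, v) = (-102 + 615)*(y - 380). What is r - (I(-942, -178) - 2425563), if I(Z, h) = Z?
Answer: 78833425421041688/32488471437 ≈ 2.4265e+6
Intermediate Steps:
W(y, v) = -194940 + 513*y (W(y, v) = 513*(-380 + y) = -194940 + 513*y)
R = 635008 (R = 7216*88 = 635008)
r = -12963195997/32488471437 (r = (-194940 + 513*(-689))/(-2144029) + 635008/(-969792) = (-194940 - 353457)*(-1/2144029) + 635008*(-1/969792) = -548397*(-1/2144029) - 9922/15153 = 548397/2144029 - 9922/15153 = -12963195997/32488471437 ≈ -0.39901)
r - (I(-942, -178) - 2425563) = -12963195997/32488471437 - (-942 - 2425563) = -12963195997/32488471437 - 1*(-2426505) = -12963195997/32488471437 + 2426505 = 78833425421041688/32488471437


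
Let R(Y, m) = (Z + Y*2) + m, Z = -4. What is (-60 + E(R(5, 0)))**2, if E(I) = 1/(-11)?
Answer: 436921/121 ≈ 3610.9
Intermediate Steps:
R(Y, m) = -4 + m + 2*Y (R(Y, m) = (-4 + Y*2) + m = (-4 + 2*Y) + m = -4 + m + 2*Y)
E(I) = -1/11
(-60 + E(R(5, 0)))**2 = (-60 - 1/11)**2 = (-661/11)**2 = 436921/121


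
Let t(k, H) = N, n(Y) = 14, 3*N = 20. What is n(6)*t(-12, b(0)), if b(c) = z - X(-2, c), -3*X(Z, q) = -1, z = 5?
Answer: 280/3 ≈ 93.333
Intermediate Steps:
X(Z, q) = 1/3 (X(Z, q) = -1/3*(-1) = 1/3)
N = 20/3 (N = (1/3)*20 = 20/3 ≈ 6.6667)
b(c) = 14/3 (b(c) = 5 - 1*1/3 = 5 - 1/3 = 14/3)
t(k, H) = 20/3
n(6)*t(-12, b(0)) = 14*(20/3) = 280/3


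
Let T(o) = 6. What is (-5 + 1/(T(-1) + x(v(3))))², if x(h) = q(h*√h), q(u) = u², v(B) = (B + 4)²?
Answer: 346066299076/13842699025 ≈ 25.000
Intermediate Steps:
v(B) = (4 + B)²
x(h) = h³ (x(h) = (h*√h)² = (h^(3/2))² = h³)
(-5 + 1/(T(-1) + x(v(3))))² = (-5 + 1/(6 + ((4 + 3)²)³))² = (-5 + 1/(6 + (7²)³))² = (-5 + 1/(6 + 49³))² = (-5 + 1/(6 + 117649))² = (-5 + 1/117655)² = (-588274/117655)² = 346066299076/13842699025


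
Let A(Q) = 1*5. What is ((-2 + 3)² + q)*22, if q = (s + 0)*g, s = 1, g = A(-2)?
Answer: 132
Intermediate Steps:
A(Q) = 5
g = 5
q = 5 (q = (1 + 0)*5 = 1*5 = 5)
((-2 + 3)² + q)*22 = ((-2 + 3)² + 5)*22 = (1² + 5)*22 = (1 + 5)*22 = 6*22 = 132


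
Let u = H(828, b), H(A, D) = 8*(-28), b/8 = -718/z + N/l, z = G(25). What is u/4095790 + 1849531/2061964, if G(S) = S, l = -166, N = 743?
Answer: 3787414347277/4222685765780 ≈ 0.89692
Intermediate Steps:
z = 25
b = -551052/2075 (b = 8*(-718/25 + 743/(-166)) = 8*(-718*1/25 + 743*(-1/166)) = 8*(-718/25 - 743/166) = 8*(-137763/4150) = -551052/2075 ≈ -265.57)
H(A, D) = -224
u = -224
u/4095790 + 1849531/2061964 = -224/4095790 + 1849531/2061964 = -224*1/4095790 + 1849531*(1/2061964) = -112/2047895 + 1849531/2061964 = 3787414347277/4222685765780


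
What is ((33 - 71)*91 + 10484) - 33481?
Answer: -26455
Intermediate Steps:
((33 - 71)*91 + 10484) - 33481 = (-38*91 + 10484) - 33481 = (-3458 + 10484) - 33481 = 7026 - 33481 = -26455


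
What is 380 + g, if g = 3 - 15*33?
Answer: -112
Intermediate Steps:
g = -492 (g = 3 - 495 = -492)
380 + g = 380 - 492 = -112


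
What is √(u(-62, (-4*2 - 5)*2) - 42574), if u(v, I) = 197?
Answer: I*√42377 ≈ 205.86*I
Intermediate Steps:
√(u(-62, (-4*2 - 5)*2) - 42574) = √(197 - 42574) = √(-42377) = I*√42377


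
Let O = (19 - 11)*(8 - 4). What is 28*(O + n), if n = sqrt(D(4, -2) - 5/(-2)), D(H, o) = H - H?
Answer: 896 + 14*sqrt(10) ≈ 940.27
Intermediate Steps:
D(H, o) = 0
O = 32 (O = 8*4 = 32)
n = sqrt(10)/2 (n = sqrt(0 - 5/(-2)) = sqrt(0 - 5*(-1/2)) = sqrt(0 + 5/2) = sqrt(5/2) = sqrt(10)/2 ≈ 1.5811)
28*(O + n) = 28*(32 + sqrt(10)/2) = 896 + 14*sqrt(10)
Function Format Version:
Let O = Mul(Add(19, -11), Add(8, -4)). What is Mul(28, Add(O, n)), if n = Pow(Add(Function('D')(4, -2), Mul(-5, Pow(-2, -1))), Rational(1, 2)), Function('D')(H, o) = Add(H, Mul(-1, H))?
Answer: Add(896, Mul(14, Pow(10, Rational(1, 2)))) ≈ 940.27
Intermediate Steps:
Function('D')(H, o) = 0
O = 32 (O = Mul(8, 4) = 32)
n = Mul(Rational(1, 2), Pow(10, Rational(1, 2))) (n = Pow(Add(0, Mul(-5, Pow(-2, -1))), Rational(1, 2)) = Pow(Add(0, Mul(-5, Rational(-1, 2))), Rational(1, 2)) = Pow(Add(0, Rational(5, 2)), Rational(1, 2)) = Pow(Rational(5, 2), Rational(1, 2)) = Mul(Rational(1, 2), Pow(10, Rational(1, 2))) ≈ 1.5811)
Mul(28, Add(O, n)) = Mul(28, Add(32, Mul(Rational(1, 2), Pow(10, Rational(1, 2))))) = Add(896, Mul(14, Pow(10, Rational(1, 2))))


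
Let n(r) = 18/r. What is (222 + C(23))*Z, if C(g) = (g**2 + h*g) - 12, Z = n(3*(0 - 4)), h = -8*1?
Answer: -1665/2 ≈ -832.50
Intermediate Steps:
h = -8
Z = -3/2 (Z = 18/((3*(0 - 4))) = 18/((3*(-4))) = 18/(-12) = 18*(-1/12) = -3/2 ≈ -1.5000)
C(g) = -12 + g**2 - 8*g (C(g) = (g**2 - 8*g) - 12 = -12 + g**2 - 8*g)
(222 + C(23))*Z = (222 + (-12 + 23**2 - 8*23))*(-3/2) = (222 + (-12 + 529 - 184))*(-3/2) = (222 + 333)*(-3/2) = 555*(-3/2) = -1665/2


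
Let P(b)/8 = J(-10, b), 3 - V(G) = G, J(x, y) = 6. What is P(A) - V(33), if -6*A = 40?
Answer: 78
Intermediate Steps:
V(G) = 3 - G
A = -20/3 (A = -⅙*40 = -20/3 ≈ -6.6667)
P(b) = 48 (P(b) = 8*6 = 48)
P(A) - V(33) = 48 - (3 - 1*33) = 48 - (3 - 33) = 48 - 1*(-30) = 48 + 30 = 78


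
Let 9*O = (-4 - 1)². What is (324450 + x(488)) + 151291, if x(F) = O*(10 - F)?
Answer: 4269719/9 ≈ 4.7441e+5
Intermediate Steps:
O = 25/9 (O = (-4 - 1)²/9 = (⅑)*(-5)² = (⅑)*25 = 25/9 ≈ 2.7778)
x(F) = 250/9 - 25*F/9 (x(F) = 25*(10 - F)/9 = 250/9 - 25*F/9)
(324450 + x(488)) + 151291 = (324450 + (250/9 - 25/9*488)) + 151291 = (324450 + (250/9 - 12200/9)) + 151291 = (324450 - 11950/9) + 151291 = 2908100/9 + 151291 = 4269719/9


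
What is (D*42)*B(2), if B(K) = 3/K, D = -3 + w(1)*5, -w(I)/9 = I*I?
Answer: -3024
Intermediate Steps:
w(I) = -9*I² (w(I) = -9*I*I = -9*I²)
D = -48 (D = -3 - 9*1²*5 = -3 - 9*1*5 = -3 - 9*5 = -3 - 45 = -48)
(D*42)*B(2) = (-48*42)*(3/2) = -6048/2 = -2016*3/2 = -3024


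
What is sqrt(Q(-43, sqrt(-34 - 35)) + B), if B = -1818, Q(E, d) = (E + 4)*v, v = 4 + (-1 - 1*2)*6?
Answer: 2*I*sqrt(318) ≈ 35.665*I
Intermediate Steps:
v = -14 (v = 4 + (-1 - 2)*6 = 4 - 3*6 = 4 - 18 = -14)
Q(E, d) = -56 - 14*E (Q(E, d) = (E + 4)*(-14) = (4 + E)*(-14) = -56 - 14*E)
sqrt(Q(-43, sqrt(-34 - 35)) + B) = sqrt((-56 - 14*(-43)) - 1818) = sqrt((-56 + 602) - 1818) = sqrt(546 - 1818) = sqrt(-1272) = 2*I*sqrt(318)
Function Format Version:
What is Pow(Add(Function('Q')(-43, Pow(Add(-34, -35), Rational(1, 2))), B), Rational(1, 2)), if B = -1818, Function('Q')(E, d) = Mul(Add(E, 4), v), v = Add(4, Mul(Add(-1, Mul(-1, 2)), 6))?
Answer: Mul(2, I, Pow(318, Rational(1, 2))) ≈ Mul(35.665, I)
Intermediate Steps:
v = -14 (v = Add(4, Mul(Add(-1, -2), 6)) = Add(4, Mul(-3, 6)) = Add(4, -18) = -14)
Function('Q')(E, d) = Add(-56, Mul(-14, E)) (Function('Q')(E, d) = Mul(Add(E, 4), -14) = Mul(Add(4, E), -14) = Add(-56, Mul(-14, E)))
Pow(Add(Function('Q')(-43, Pow(Add(-34, -35), Rational(1, 2))), B), Rational(1, 2)) = Pow(Add(Add(-56, Mul(-14, -43)), -1818), Rational(1, 2)) = Pow(Add(Add(-56, 602), -1818), Rational(1, 2)) = Pow(Add(546, -1818), Rational(1, 2)) = Pow(-1272, Rational(1, 2)) = Mul(2, I, Pow(318, Rational(1, 2)))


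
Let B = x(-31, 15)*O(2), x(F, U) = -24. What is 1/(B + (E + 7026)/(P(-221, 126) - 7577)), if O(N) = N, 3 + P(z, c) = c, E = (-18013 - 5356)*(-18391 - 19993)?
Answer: -3727/448680257 ≈ -8.3066e-6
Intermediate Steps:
E = 896995696 (E = -23369*(-38384) = 896995696)
P(z, c) = -3 + c
B = -48 (B = -24*2 = -48)
1/(B + (E + 7026)/(P(-221, 126) - 7577)) = 1/(-48 + (896995696 + 7026)/((-3 + 126) - 7577)) = 1/(-48 + 897002722/(123 - 7577)) = 1/(-48 + 897002722/(-7454)) = 1/(-48 + 897002722*(-1/7454)) = 1/(-48 - 448501361/3727) = 1/(-448680257/3727) = -3727/448680257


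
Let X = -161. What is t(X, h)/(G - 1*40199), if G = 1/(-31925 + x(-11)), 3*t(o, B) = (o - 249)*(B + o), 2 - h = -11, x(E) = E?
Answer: -387575296/770277159 ≈ -0.50316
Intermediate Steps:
h = 13 (h = 2 - 1*(-11) = 2 + 11 = 13)
t(o, B) = (-249 + o)*(B + o)/3 (t(o, B) = ((o - 249)*(B + o))/3 = ((-249 + o)*(B + o))/3 = (-249 + o)*(B + o)/3)
G = -1/31936 (G = 1/(-31925 - 11) = 1/(-31936) = -1/31936 ≈ -3.1313e-5)
t(X, h)/(G - 1*40199) = (-83*13 - 83*(-161) + (1/3)*(-161)**2 + (1/3)*13*(-161))/(-1/31936 - 1*40199) = (-1079 + 13363 + (1/3)*25921 - 2093/3)/(-1/31936 - 40199) = (-1079 + 13363 + 25921/3 - 2093/3)/(-1283795265/31936) = (60680/3)*(-31936/1283795265) = -387575296/770277159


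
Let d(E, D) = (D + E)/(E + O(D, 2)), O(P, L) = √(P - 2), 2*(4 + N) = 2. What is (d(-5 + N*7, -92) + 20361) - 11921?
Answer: 3250934/385 + 59*I*√94/385 ≈ 8444.0 + 1.4858*I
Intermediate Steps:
N = -3 (N = -4 + (½)*2 = -4 + 1 = -3)
O(P, L) = √(-2 + P)
d(E, D) = (D + E)/(E + √(-2 + D))
(d(-5 + N*7, -92) + 20361) - 11921 = ((-92 + (-5 - 3*7))/((-5 - 3*7) + √(-2 - 92)) + 20361) - 11921 = ((-92 + (-5 - 21))/((-5 - 21) + √(-94)) + 20361) - 11921 = ((-92 - 26)/(-26 + I*√94) + 20361) - 11921 = (-118/(-26 + I*√94) + 20361) - 11921 = (20361 - 118/(-26 + I*√94)) - 11921 = 8440 - 118/(-26 + I*√94)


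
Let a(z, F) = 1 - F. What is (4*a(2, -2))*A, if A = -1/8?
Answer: -3/2 ≈ -1.5000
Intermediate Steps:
A = -⅛ (A = -1*⅛ = -⅛ ≈ -0.12500)
(4*a(2, -2))*A = (4*(1 - 1*(-2)))*(-⅛) = (4*(1 + 2))*(-⅛) = (4*3)*(-⅛) = 12*(-⅛) = -3/2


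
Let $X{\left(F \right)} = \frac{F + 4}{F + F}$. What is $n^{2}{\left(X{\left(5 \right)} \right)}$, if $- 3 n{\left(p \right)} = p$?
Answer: $\frac{9}{100} \approx 0.09$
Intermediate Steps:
$X{\left(F \right)} = \frac{4 + F}{2 F}$
$n{\left(p \right)} = - \frac{p}{3}$
$n^{2}{\left(X{\left(5 \right)} \right)} = \left(- \frac{\frac{1}{2} \cdot \frac{1}{5} \left(4 + 5\right)}{3}\right)^{2} = \left(- \frac{\frac{1}{2} \cdot \frac{1}{5} \cdot 9}{3}\right)^{2} = \left(\left(- \frac{1}{3}\right) \frac{9}{10}\right)^{2} = \left(- \frac{3}{10}\right)^{2} = \frac{9}{100}$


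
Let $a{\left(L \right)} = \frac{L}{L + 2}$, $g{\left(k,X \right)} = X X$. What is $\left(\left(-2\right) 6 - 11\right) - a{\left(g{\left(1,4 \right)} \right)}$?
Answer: $- \frac{215}{9} \approx -23.889$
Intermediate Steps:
$g{\left(k,X \right)} = X^{2}$
$a{\left(L \right)} = \frac{L}{2 + L}$
$\left(\left(-2\right) 6 - 11\right) - a{\left(g{\left(1,4 \right)} \right)} = \left(\left(-2\right) 6 - 11\right) - \frac{4^{2}}{2 + 4^{2}} = \left(-12 - 11\right) - \frac{16}{2 + 16} = -23 - \frac{16}{18} = -23 - 16 \cdot \frac{1}{18} = -23 - \frac{8}{9} = - \frac{215}{9}$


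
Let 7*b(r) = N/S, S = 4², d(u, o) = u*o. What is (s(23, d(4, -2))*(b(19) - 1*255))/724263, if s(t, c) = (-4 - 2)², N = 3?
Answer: -85671/6759788 ≈ -0.012674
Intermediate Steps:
d(u, o) = o*u
S = 16
s(t, c) = 36 (s(t, c) = (-6)² = 36)
b(r) = 3/112 (b(r) = (3/16)/7 = (3*(1/16))/7 = (⅐)*(3/16) = 3/112)
(s(23, d(4, -2))*(b(19) - 1*255))/724263 = (36*(3/112 - 1*255))/724263 = (36*(3/112 - 255))*(1/724263) = (36*(-28557/112))*(1/724263) = -257013/28*1/724263 = -85671/6759788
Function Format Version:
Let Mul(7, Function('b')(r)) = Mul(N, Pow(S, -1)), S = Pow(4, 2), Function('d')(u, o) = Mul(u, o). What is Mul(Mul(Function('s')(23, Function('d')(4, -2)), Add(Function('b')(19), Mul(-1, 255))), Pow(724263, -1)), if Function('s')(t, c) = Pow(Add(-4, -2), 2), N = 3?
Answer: Rational(-85671, 6759788) ≈ -0.012674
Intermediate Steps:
Function('d')(u, o) = Mul(o, u)
S = 16
Function('s')(t, c) = 36 (Function('s')(t, c) = Pow(-6, 2) = 36)
Function('b')(r) = Rational(3, 112) (Function('b')(r) = Mul(Rational(1, 7), Mul(3, Pow(16, -1))) = Mul(Rational(1, 7), Mul(3, Rational(1, 16))) = Mul(Rational(1, 7), Rational(3, 16)) = Rational(3, 112))
Mul(Mul(Function('s')(23, Function('d')(4, -2)), Add(Function('b')(19), Mul(-1, 255))), Pow(724263, -1)) = Mul(Mul(36, Add(Rational(3, 112), Mul(-1, 255))), Pow(724263, -1)) = Mul(Mul(36, Add(Rational(3, 112), -255)), Rational(1, 724263)) = Mul(Mul(36, Rational(-28557, 112)), Rational(1, 724263)) = Mul(Rational(-257013, 28), Rational(1, 724263)) = Rational(-85671, 6759788)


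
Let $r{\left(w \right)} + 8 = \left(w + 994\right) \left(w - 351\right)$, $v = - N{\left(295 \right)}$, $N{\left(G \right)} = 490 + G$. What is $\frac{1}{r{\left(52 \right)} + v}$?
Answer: $- \frac{1}{313547} \approx -3.1893 \cdot 10^{-6}$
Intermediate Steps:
$v = -785$ ($v = - (490 + 295) = \left(-1\right) 785 = -785$)
$r{\left(w \right)} = -8 + \left(-351 + w\right) \left(994 + w\right)$ ($r{\left(w \right)} = -8 + \left(w + 994\right) \left(w - 351\right) = -8 + \left(994 + w\right) \left(-351 + w\right) = -8 + \left(-351 + w\right) \left(994 + w\right)$)
$\frac{1}{r{\left(52 \right)} + v} = \frac{1}{\left(-348902 + 52^{2} + 643 \cdot 52\right) - 785} = \frac{1}{\left(-348902 + 2704 + 33436\right) - 785} = \frac{1}{-312762 - 785} = \frac{1}{-313547} = - \frac{1}{313547}$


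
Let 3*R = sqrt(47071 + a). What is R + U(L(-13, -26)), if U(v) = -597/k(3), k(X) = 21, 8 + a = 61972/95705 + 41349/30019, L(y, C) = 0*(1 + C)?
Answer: -199/7 + sqrt(3210514382888425935010)/783536835 ≈ 43.886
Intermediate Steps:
L(y, C) = 0
a = -1560554877/261178945 (a = -8 + (61972/95705 + 41349/30019) = -8 + (61972*(1/95705) + 41349*(1/30019)) = -8 + (61972/95705 + 3759/2729) = -8 + 528876683/261178945 = -1560554877/261178945 ≈ -5.9750)
R = sqrt(3210514382888425935010)/783536835 (R = sqrt(47071 - 1560554877/261178945)/3 = sqrt(12292393565218/261178945)/3 = (sqrt(3210514382888425935010)/261178945)/3 = sqrt(3210514382888425935010)/783536835 ≈ 72.315)
U(v) = -199/7 (U(v) = -597/21 = -597*1/21 = -199/7)
R + U(L(-13, -26)) = sqrt(3210514382888425935010)/783536835 - 199/7 = -199/7 + sqrt(3210514382888425935010)/783536835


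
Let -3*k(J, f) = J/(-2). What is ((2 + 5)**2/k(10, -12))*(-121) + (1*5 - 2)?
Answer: -17772/5 ≈ -3554.4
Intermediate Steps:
k(J, f) = J/6 (k(J, f) = -J/(3*(-2)) = -J*(-1)/(3*2) = -(-1)*J/6 = J/6)
((2 + 5)**2/k(10, -12))*(-121) + (1*5 - 2) = ((2 + 5)**2/(((1/6)*10)))*(-121) + (1*5 - 2) = (7**2/(5/3))*(-121) + (5 - 2) = (49*(3/5))*(-121) + 3 = (147/5)*(-121) + 3 = -17787/5 + 3 = -17772/5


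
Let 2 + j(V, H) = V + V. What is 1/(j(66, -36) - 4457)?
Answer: -1/4327 ≈ -0.00023111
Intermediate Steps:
j(V, H) = -2 + 2*V (j(V, H) = -2 + (V + V) = -2 + 2*V)
1/(j(66, -36) - 4457) = 1/((-2 + 2*66) - 4457) = 1/((-2 + 132) - 4457) = 1/(130 - 4457) = 1/(-4327) = -1/4327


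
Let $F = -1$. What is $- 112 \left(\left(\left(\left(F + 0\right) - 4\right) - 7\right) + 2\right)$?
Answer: $1120$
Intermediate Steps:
$- 112 \left(\left(\left(\left(F + 0\right) - 4\right) - 7\right) + 2\right) = - 112 \left(\left(\left(\left(-1 + 0\right) - 4\right) - 7\right) + 2\right) = - 112 \left(\left(\left(-1 - 4\right) - 7\right) + 2\right) = - 112 \left(\left(-5 - 7\right) + 2\right) = - 112 \left(-12 + 2\right) = \left(-112\right) \left(-10\right) = 1120$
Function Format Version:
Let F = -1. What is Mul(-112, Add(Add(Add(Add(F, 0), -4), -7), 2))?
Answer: 1120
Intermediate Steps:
Mul(-112, Add(Add(Add(Add(F, 0), -4), -7), 2)) = Mul(-112, Add(Add(Add(Add(-1, 0), -4), -7), 2)) = Mul(-112, Add(Add(Add(-1, -4), -7), 2)) = Mul(-112, Add(Add(-5, -7), 2)) = Mul(-112, Add(-12, 2)) = Mul(-112, -10) = 1120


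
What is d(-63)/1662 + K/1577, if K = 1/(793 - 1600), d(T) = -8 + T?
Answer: -30119677/705042006 ≈ -0.042720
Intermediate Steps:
K = -1/807 (K = 1/(-807) = -1/807 ≈ -0.0012392)
d(-63)/1662 + K/1577 = (-8 - 63)/1662 - 1/807/1577 = -71*1/1662 - 1/807*1/1577 = -71/1662 - 1/1272639 = -30119677/705042006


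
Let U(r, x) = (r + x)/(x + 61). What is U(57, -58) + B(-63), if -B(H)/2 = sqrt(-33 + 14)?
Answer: -1/3 - 2*I*sqrt(19) ≈ -0.33333 - 8.7178*I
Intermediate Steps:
U(r, x) = (r + x)/(61 + x)
B(H) = -2*I*sqrt(19) (B(H) = -2*sqrt(-33 + 14) = -2*I*sqrt(19))
U(57, -58) + B(-63) = (57 - 58)/(61 - 58) - 2*I*sqrt(19) = -1/3 - 2*I*sqrt(19)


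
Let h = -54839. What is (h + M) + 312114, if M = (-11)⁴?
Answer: 271916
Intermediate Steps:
M = 14641
(h + M) + 312114 = (-54839 + 14641) + 312114 = -40198 + 312114 = 271916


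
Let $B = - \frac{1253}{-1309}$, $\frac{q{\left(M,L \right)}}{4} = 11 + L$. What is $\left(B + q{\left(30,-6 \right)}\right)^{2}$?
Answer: $\frac{15358561}{34969} \approx 439.21$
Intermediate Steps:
$q{\left(M,L \right)} = 44 + 4 L$ ($q{\left(M,L \right)} = 4 \left(11 + L\right) = 44 + 4 L$)
$B = \frac{179}{187}$ ($B = \left(-1253\right) \left(- \frac{1}{1309}\right) = \frac{179}{187} \approx 0.95722$)
$\left(B + q{\left(30,-6 \right)}\right)^{2} = \left(\frac{179}{187} + \left(44 + 4 \left(-6\right)\right)\right)^{2} = \left(\frac{179}{187} + \left(44 - 24\right)\right)^{2} = \left(\frac{179}{187} + 20\right)^{2} = \left(\frac{3919}{187}\right)^{2} = \frac{15358561}{34969}$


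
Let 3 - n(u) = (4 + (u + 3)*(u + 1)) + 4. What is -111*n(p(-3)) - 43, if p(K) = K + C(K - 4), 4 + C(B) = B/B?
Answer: 2177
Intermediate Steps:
C(B) = -3 (C(B) = -4 + B/B = -4 + 1 = -3)
p(K) = -3 + K (p(K) = K - 3 = -3 + K)
n(u) = -5 - (1 + u)*(3 + u) (n(u) = 3 - ((4 + (u + 3)*(u + 1)) + 4) = 3 - ((4 + (3 + u)*(1 + u)) + 4) = 3 - ((4 + (1 + u)*(3 + u)) + 4) = 3 - (8 + (1 + u)*(3 + u)) = 3 + (-8 - (1 + u)*(3 + u)) = -5 - (1 + u)*(3 + u))
-111*n(p(-3)) - 43 = -111*(-8 - (-3 - 3)² - 4*(-3 - 3)) - 43 = -111*(-8 - 1*(-6)² - 4*(-6)) - 43 = -111*(-8 - 1*36 + 24) - 43 = -111*(-8 - 36 + 24) - 43 = -111*(-20) - 43 = 2220 - 43 = 2177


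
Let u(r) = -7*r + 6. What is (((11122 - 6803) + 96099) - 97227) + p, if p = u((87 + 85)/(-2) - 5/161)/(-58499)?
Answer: 4293403118/1345477 ≈ 3191.0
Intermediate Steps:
u(r) = 6 - 7*r
p = -13989/1345477 (p = (6 - 7*((87 + 85)/(-2) - 5/161))/(-58499) = (6 - 7*(172*(-1/2) - 5*1/161))*(-1/58499) = (6 - 7*(-86 - 5/161))*(-1/58499) = (6 - 7*(-13851/161))*(-1/58499) = (6 + 13851/23)*(-1/58499) = (13989/23)*(-1/58499) = -13989/1345477 ≈ -0.010397)
(((11122 - 6803) + 96099) - 97227) + p = (((11122 - 6803) + 96099) - 97227) - 13989/1345477 = ((4319 + 96099) - 97227) - 13989/1345477 = (100418 - 97227) - 13989/1345477 = 3191 - 13989/1345477 = 4293403118/1345477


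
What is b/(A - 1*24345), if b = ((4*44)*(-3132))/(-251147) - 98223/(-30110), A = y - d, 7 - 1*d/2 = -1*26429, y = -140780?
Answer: -41266007301/1648501198951490 ≈ -2.5032e-5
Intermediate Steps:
d = 52872 (d = 14 - (-2)*26429 = 14 - 2*(-26429) = 14 + 52858 = 52872)
A = -193652 (A = -140780 - 1*52872 = -140780 - 52872 = -193652)
b = 41266007301/7562036170 (b = (176*(-3132))*(-1/251147) - 98223*(-1/30110) = -551232*(-1/251147) + 98223/30110 = 551232/251147 + 98223/30110 = 41266007301/7562036170 ≈ 5.4570)
b/(A - 1*24345) = 41266007301/(7562036170*(-193652 - 1*24345)) = 41266007301/(7562036170*(-193652 - 24345)) = (41266007301/7562036170)/(-217997) = (41266007301/7562036170)*(-1/217997) = -41266007301/1648501198951490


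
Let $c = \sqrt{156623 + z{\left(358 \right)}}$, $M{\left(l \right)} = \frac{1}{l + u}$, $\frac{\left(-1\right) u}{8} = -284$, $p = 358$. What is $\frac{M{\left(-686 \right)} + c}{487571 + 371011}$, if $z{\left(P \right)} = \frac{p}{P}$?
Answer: $\frac{1}{1361711052} + \frac{2 \sqrt{9789}}{429291} \approx 0.00046094$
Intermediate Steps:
$u = 2272$ ($u = \left(-8\right) \left(-284\right) = 2272$)
$z{\left(P \right)} = \frac{358}{P}$
$M{\left(l \right)} = \frac{1}{2272 + l}$ ($M{\left(l \right)} = \frac{1}{l + 2272} = \frac{1}{2272 + l}$)
$c = 4 \sqrt{9789}$ ($c = \sqrt{156623 + \frac{358}{358}} = \sqrt{156623 + 358 \cdot \frac{1}{358}} = \sqrt{156623 + 1} = \sqrt{156624} = 4 \sqrt{9789} \approx 395.76$)
$\frac{M{\left(-686 \right)} + c}{487571 + 371011} = \frac{\frac{1}{2272 - 686} + 4 \sqrt{9789}}{487571 + 371011} = \frac{\frac{1}{1586} + 4 \sqrt{9789}}{858582} = \left(\frac{1}{1586} + 4 \sqrt{9789}\right) \frac{1}{858582} = \frac{1}{1361711052} + \frac{2 \sqrt{9789}}{429291}$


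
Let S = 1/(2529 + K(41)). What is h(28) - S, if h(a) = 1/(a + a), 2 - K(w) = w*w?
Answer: 397/23800 ≈ 0.016681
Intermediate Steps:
K(w) = 2 - w² (K(w) = 2 - w*w = 2 - w²)
h(a) = 1/(2*a)
S = 1/850 (S = 1/(2529 + (2 - 1*41²)) = 1/(2529 + (2 - 1*1681)) = 1/(2529 + (2 - 1681)) = 1/(2529 - 1679) = 1/850 ≈ 0.0011765)
h(28) - S = (½)/28 - 1*1/850 = (½)*(1/28) - 1/850 = 1/56 - 1/850 = 397/23800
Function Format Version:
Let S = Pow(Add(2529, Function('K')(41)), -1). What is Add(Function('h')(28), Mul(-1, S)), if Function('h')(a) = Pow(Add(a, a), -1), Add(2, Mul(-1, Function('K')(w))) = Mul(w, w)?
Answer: Rational(397, 23800) ≈ 0.016681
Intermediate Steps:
Function('K')(w) = Add(2, Mul(-1, Pow(w, 2))) (Function('K')(w) = Add(2, Mul(-1, Mul(w, w))) = Add(2, Mul(-1, Pow(w, 2))))
Function('h')(a) = Mul(Rational(1, 2), Pow(a, -1)) (Function('h')(a) = Pow(Mul(2, a), -1) = Mul(Rational(1, 2), Pow(a, -1)))
S = Rational(1, 850) (S = Pow(Add(2529, Add(2, Mul(-1, Pow(41, 2)))), -1) = Pow(Add(2529, Add(2, Mul(-1, 1681))), -1) = Pow(Add(2529, Add(2, -1681)), -1) = Pow(Add(2529, -1679), -1) = Pow(850, -1) = Rational(1, 850) ≈ 0.0011765)
Add(Function('h')(28), Mul(-1, S)) = Add(Mul(Rational(1, 2), Pow(28, -1)), Mul(-1, Rational(1, 850))) = Add(Mul(Rational(1, 2), Rational(1, 28)), Rational(-1, 850)) = Add(Rational(1, 56), Rational(-1, 850)) = Rational(397, 23800)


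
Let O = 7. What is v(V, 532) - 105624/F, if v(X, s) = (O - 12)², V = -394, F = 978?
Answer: -83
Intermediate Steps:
v(X, s) = 25 (v(X, s) = (7 - 12)² = (-5)² = 25)
v(V, 532) - 105624/F = 25 - 105624/978 = 25 - 105624*1/978 = 25 - 108 = -83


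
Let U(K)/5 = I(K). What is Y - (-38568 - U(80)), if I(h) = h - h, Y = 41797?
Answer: 80365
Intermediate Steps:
I(h) = 0
U(K) = 0 (U(K) = 5*0 = 0)
Y - (-38568 - U(80)) = 41797 - (-38568 - 1*0) = 41797 - (-38568 + 0) = 41797 - 1*(-38568) = 41797 + 38568 = 80365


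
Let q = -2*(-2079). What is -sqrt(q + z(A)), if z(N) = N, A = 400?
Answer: -sqrt(4558) ≈ -67.513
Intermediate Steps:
q = 4158
-sqrt(q + z(A)) = -sqrt(4158 + 400) = -sqrt(4558)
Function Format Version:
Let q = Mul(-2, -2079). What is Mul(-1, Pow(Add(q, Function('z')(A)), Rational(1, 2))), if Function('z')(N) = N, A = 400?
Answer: Mul(-1, Pow(4558, Rational(1, 2))) ≈ -67.513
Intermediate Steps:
q = 4158
Mul(-1, Pow(Add(q, Function('z')(A)), Rational(1, 2))) = Mul(-1, Pow(Add(4158, 400), Rational(1, 2))) = Mul(-1, Pow(4558, Rational(1, 2)))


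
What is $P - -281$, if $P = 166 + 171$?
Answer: $618$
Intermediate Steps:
$P = 337$
$P - -281 = 337 - -281 = 337 + 281 = 618$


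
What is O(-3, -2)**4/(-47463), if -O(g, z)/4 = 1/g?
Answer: -256/3844503 ≈ -6.6589e-5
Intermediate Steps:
O(g, z) = -4/g
O(-3, -2)**4/(-47463) = (-4/(-3))**4/(-47463) = (-4*(-1/3))**4*(-1/47463) = (4/3)**4*(-1/47463) = (256/81)*(-1/47463) = -256/3844503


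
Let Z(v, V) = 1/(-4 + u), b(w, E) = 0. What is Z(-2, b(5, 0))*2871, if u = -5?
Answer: -319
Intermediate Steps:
Z(v, V) = -⅑ (Z(v, V) = 1/(-4 - 5) = 1/(-9) = -⅑)
Z(-2, b(5, 0))*2871 = -⅑*2871 = -319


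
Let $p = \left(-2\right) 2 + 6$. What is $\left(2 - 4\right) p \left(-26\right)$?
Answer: $104$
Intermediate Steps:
$p = 2$ ($p = -4 + 6 = 2$)
$\left(2 - 4\right) p \left(-26\right) = \left(2 - 4\right) 2 \left(-26\right) = \left(-2\right) 2 \left(-26\right) = \left(-4\right) \left(-26\right) = 104$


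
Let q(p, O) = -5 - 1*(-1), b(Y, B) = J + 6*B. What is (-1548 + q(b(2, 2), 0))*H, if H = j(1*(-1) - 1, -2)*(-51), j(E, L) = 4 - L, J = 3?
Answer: 474912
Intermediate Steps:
b(Y, B) = 3 + 6*B
q(p, O) = -4 (q(p, O) = -5 + 1 = -4)
H = -306 (H = (4 - 1*(-2))*(-51) = (4 + 2)*(-51) = 6*(-51) = -306)
(-1548 + q(b(2, 2), 0))*H = (-1548 - 4)*(-306) = -1552*(-306) = 474912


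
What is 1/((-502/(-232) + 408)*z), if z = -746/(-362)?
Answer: 20996/17746967 ≈ 0.0011831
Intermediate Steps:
z = 373/181 (z = -746*(-1/362) = 373/181 ≈ 2.0608)
1/((-502/(-232) + 408)*z) = 1/((-502/(-232) + 408)*(373/181)) = (181/373)/(-502*(-1/232) + 408) = (181/373)/(251/116 + 408) = (181/373)/(47579/116) = (116/47579)*(181/373) = 20996/17746967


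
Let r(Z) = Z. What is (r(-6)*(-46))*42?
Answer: 11592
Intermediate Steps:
(r(-6)*(-46))*42 = -6*(-46)*42 = 276*42 = 11592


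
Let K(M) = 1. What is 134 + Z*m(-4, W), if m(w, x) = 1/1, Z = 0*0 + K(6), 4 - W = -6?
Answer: 135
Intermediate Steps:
W = 10 (W = 4 - 1*(-6) = 4 + 6 = 10)
Z = 1 (Z = 0*0 + 1 = 0 + 1 = 1)
m(w, x) = 1
134 + Z*m(-4, W) = 134 + 1*1 = 134 + 1 = 135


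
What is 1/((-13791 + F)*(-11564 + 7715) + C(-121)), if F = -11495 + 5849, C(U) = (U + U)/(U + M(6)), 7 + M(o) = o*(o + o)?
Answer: 28/2094764485 ≈ 1.3367e-8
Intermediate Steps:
M(o) = -7 + 2*o² (M(o) = -7 + o*(o + o) = -7 + o*(2*o) = -7 + 2*o²)
C(U) = 2*U/(65 + U) (C(U) = (U + U)/(U + (-7 + 2*6²)) = (2*U)/(U + (-7 + 2*36)) = (2*U)/(U + (-7 + 72)) = (2*U)/(U + 65) = (2*U)/(65 + U) = 2*U/(65 + U))
F = -5646
1/((-13791 + F)*(-11564 + 7715) + C(-121)) = 1/((-13791 - 5646)*(-11564 + 7715) + 2*(-121)/(65 - 121)) = 1/(-19437*(-3849) + 2*(-121)/(-56)) = 1/(74813013 + 2*(-121)*(-1/56)) = 1/(74813013 + 121/28) = 1/(2094764485/28) = 28/2094764485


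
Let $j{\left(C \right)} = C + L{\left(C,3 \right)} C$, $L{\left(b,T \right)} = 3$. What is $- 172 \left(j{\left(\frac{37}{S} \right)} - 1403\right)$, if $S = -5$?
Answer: $\frac{1232036}{5} \approx 2.4641 \cdot 10^{5}$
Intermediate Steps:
$j{\left(C \right)} = 4 C$ ($j{\left(C \right)} = C + 3 C = 4 C$)
$- 172 \left(j{\left(\frac{37}{S} \right)} - 1403\right) = - 172 \left(4 \frac{37}{-5} - 1403\right) = - 172 \left(4 \cdot 37 \left(- \frac{1}{5}\right) - 1403\right) = - 172 \left(4 \left(- \frac{37}{5}\right) - 1403\right) = - 172 \left(- \frac{148}{5} - 1403\right) = \left(-172\right) \left(- \frac{7163}{5}\right) = \frac{1232036}{5}$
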